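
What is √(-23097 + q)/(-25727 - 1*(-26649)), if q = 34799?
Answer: √11702/922 ≈ 0.11733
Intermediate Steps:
√(-23097 + q)/(-25727 - 1*(-26649)) = √(-23097 + 34799)/(-25727 - 1*(-26649)) = √11702/(-25727 + 26649) = √11702/922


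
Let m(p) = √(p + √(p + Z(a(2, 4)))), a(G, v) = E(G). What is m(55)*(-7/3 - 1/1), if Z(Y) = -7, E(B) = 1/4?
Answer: -10*√(55 + 4*√3)/3 ≈ -26.232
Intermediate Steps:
E(B) = ¼
a(G, v) = ¼
m(p) = √(p + √(-7 + p)) (m(p) = √(p + √(p - 7)) = √(p + √(-7 + p)))
m(55)*(-7/3 - 1/1) = √(55 + √(-7 + 55))*(-7/3 - 1/1) = √(55 + √48)*(-7*⅓ - 1*1) = √(55 + 4*√3)*(-7/3 - 1) = √(55 + 4*√3)*(-10/3) = -10*√(55 + 4*√3)/3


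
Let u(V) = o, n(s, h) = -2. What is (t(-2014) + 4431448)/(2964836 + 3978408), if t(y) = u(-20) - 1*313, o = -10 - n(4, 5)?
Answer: 4431127/6943244 ≈ 0.63819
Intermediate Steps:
o = -8 (o = -10 - 1*(-2) = -10 + 2 = -8)
u(V) = -8
t(y) = -321 (t(y) = -8 - 1*313 = -8 - 313 = -321)
(t(-2014) + 4431448)/(2964836 + 3978408) = (-321 + 4431448)/(2964836 + 3978408) = 4431127/6943244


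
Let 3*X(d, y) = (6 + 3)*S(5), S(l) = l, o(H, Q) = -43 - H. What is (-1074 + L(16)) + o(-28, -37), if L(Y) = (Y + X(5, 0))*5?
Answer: -934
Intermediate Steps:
X(d, y) = 15 (X(d, y) = ((6 + 3)*5)/3 = (9*5)/3 = (1/3)*45 = 15)
L(Y) = 75 + 5*Y (L(Y) = (Y + 15)*5 = (15 + Y)*5 = 75 + 5*Y)
(-1074 + L(16)) + o(-28, -37) = (-1074 + (75 + 5*16)) + (-43 - 1*(-28)) = (-1074 + (75 + 80)) + (-43 + 28) = (-1074 + 155) - 15 = -919 - 15 = -934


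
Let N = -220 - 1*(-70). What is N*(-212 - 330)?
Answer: 81300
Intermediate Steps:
N = -150 (N = -220 + 70 = -150)
N*(-212 - 330) = -150*(-212 - 330) = -150*(-542) = 81300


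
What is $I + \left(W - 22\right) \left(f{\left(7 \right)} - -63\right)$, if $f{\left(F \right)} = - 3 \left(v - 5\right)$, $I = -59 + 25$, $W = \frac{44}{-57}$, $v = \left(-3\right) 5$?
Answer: $- \frac{53864}{19} \approx -2834.9$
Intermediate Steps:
$v = -15$
$W = - \frac{44}{57}$ ($W = 44 \left(- \frac{1}{57}\right) = - \frac{44}{57} \approx -0.77193$)
$I = -34$
$f{\left(F \right)} = 60$ ($f{\left(F \right)} = - 3 \left(-15 - 5\right) = \left(-3\right) \left(-20\right) = 60$)
$I + \left(W - 22\right) \left(f{\left(7 \right)} - -63\right) = -34 + \left(- \frac{44}{57} - 22\right) \left(60 - -63\right) = -34 - \frac{1298 \left(60 + 63\right)}{57} = -34 - \frac{53218}{19} = - \frac{53864}{19}$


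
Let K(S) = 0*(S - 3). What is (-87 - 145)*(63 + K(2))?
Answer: -14616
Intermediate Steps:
K(S) = 0 (K(S) = 0*(-3 + S) = 0)
(-87 - 145)*(63 + K(2)) = (-87 - 145)*(63 + 0) = -232*63 = -14616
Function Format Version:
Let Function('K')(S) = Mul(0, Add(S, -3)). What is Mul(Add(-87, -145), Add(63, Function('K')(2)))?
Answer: -14616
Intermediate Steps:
Function('K')(S) = 0 (Function('K')(S) = Mul(0, Add(-3, S)) = 0)
Mul(Add(-87, -145), Add(63, Function('K')(2))) = Mul(Add(-87, -145), Add(63, 0)) = Mul(-232, 63) = -14616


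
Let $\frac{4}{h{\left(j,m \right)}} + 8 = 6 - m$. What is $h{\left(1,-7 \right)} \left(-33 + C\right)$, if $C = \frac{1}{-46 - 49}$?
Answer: $- \frac{12544}{475} \approx -26.408$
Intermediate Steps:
$h{\left(j,m \right)} = \frac{4}{-2 - m}$ ($h{\left(j,m \right)} = \frac{4}{-8 - \left(-6 + m\right)} = \frac{4}{-2 - m}$)
$C = - \frac{1}{95}$ ($C = \frac{1}{-95} = - \frac{1}{95} \approx -0.010526$)
$h{\left(1,-7 \right)} \left(-33 + C\right) = - \frac{4}{2 - 7} \left(-33 - \frac{1}{95}\right) = - \frac{4}{-5} \left(- \frac{3136}{95}\right) = \left(-4\right) \left(- \frac{1}{5}\right) \left(- \frac{3136}{95}\right) = \frac{4}{5} \left(- \frac{3136}{95}\right) = - \frac{12544}{475}$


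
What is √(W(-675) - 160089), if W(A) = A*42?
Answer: I*√188439 ≈ 434.1*I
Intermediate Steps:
W(A) = 42*A
√(W(-675) - 160089) = √(42*(-675) - 160089) = √(-28350 - 160089) = √(-188439) = I*√188439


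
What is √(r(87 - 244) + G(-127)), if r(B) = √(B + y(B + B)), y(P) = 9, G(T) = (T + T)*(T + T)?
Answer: √(64516 + 2*I*√37) ≈ 254.0 + 0.024*I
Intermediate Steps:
G(T) = 4*T² (G(T) = (2*T)*(2*T) = 4*T²)
r(B) = √(9 + B) (r(B) = √(B + 9) = √(9 + B))
√(r(87 - 244) + G(-127)) = √(√(9 + (87 - 244)) + 4*(-127)²) = √(√(9 - 157) + 4*16129) = √(√(-148) + 64516) = √(2*I*√37 + 64516) = √(64516 + 2*I*√37)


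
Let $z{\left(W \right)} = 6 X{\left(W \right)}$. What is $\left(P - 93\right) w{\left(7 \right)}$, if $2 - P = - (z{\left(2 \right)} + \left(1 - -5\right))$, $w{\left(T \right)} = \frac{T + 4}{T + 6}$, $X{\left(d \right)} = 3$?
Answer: $- \frac{737}{13} \approx -56.692$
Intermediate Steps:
$w{\left(T \right)} = \frac{4 + T}{6 + T}$
$z{\left(W \right)} = 18$ ($z{\left(W \right)} = 6 \cdot 3 = 18$)
$P = 26$ ($P = 2 - - (18 + \left(1 - -5\right)) = 2 - - (18 + \left(1 + 5\right)) = 2 - - (18 + 6) = 2 - \left(-1\right) 24 = 2 - -24 = 2 + 24 = 26$)
$\left(P - 93\right) w{\left(7 \right)} = \left(26 - 93\right) \frac{4 + 7}{6 + 7} = - 67 \cdot \frac{1}{13} \cdot 11 = \left(-67\right) \frac{11}{13} = - \frac{737}{13}$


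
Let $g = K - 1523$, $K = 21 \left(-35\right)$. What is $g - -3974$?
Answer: $1716$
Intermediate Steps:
$K = -735$
$g = -2258$ ($g = -735 - 1523 = -2258$)
$g - -3974 = -2258 - -3974 = -2258 + 3974 = 1716$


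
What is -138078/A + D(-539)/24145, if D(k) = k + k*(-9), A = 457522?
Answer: -61866293/502130395 ≈ -0.12321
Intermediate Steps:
D(k) = -8*k (D(k) = k - 9*k = -8*k)
-138078/A + D(-539)/24145 = -138078/457522 - 8*(-539)/24145 = -138078*1/457522 + 4312*(1/24145) = -69039/228761 + 392/2195 = -61866293/502130395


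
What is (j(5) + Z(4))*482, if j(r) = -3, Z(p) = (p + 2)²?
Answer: 15906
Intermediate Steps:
Z(p) = (2 + p)²
(j(5) + Z(4))*482 = (-3 + (2 + 4)²)*482 = (-3 + 6²)*482 = (-3 + 36)*482 = 33*482 = 15906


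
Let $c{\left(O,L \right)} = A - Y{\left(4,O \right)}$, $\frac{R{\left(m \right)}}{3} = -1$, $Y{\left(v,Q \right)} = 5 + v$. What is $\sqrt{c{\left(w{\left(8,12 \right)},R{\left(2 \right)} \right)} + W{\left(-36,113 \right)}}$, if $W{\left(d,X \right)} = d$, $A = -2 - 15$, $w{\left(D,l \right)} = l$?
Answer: $i \sqrt{62} \approx 7.874 i$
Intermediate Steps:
$R{\left(m \right)} = -3$ ($R{\left(m \right)} = 3 \left(-1\right) = -3$)
$A = -17$ ($A = -2 - 15 = -17$)
$c{\left(O,L \right)} = -26$ ($c{\left(O,L \right)} = -17 - \left(5 + 4\right) = -17 - 9 = -26$)
$\sqrt{c{\left(w{\left(8,12 \right)},R{\left(2 \right)} \right)} + W{\left(-36,113 \right)}} = \sqrt{-26 - 36} = \sqrt{-62} = i \sqrt{62}$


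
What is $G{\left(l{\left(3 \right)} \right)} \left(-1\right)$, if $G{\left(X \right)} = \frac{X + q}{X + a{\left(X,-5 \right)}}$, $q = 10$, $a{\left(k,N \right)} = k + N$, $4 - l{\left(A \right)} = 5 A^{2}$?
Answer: $- \frac{31}{87} \approx -0.35632$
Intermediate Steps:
$l{\left(A \right)} = 4 - 5 A^{2}$
$a{\left(k,N \right)} = N + k$
$G{\left(X \right)} = \frac{10 + X}{-5 + 2 X}$ ($G{\left(X \right)} = \frac{X + 10}{X + \left(-5 + X\right)} = \frac{10 + X}{-5 + 2 X}$)
$G{\left(l{\left(3 \right)} \right)} \left(-1\right) = \frac{10 + \left(4 - 5 \cdot 3^{2}\right)}{-5 + 2 \left(4 - 5 \cdot 3^{2}\right)} \left(-1\right) = \frac{10 + \left(4 - 45\right)}{-5 + 2 \left(4 - 45\right)} \left(-1\right) = \frac{10 - 41}{-5 + 2 \left(-41\right)} \left(-1\right) = \frac{1}{-5 - 82} \left(-31\right) \left(-1\right) = \frac{1}{-87} \left(-31\right) \left(-1\right) = \left(- \frac{1}{87}\right) \left(-31\right) \left(-1\right) = \frac{31}{87} \left(-1\right) = - \frac{31}{87}$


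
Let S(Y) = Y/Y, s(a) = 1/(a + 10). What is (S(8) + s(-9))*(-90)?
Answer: -180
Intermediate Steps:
s(a) = 1/(10 + a)
S(Y) = 1
(S(8) + s(-9))*(-90) = (1 + 1/(10 - 9))*(-90) = (1 + 1/1)*(-90) = (1 + 1)*(-90) = 2*(-90) = -180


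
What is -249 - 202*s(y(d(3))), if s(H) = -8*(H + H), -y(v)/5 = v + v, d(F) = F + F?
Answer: -194169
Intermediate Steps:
d(F) = 2*F
y(v) = -10*v (y(v) = -5*(v + v) = -10*v)
s(H) = -16*H
-249 - 202*s(y(d(3))) = -249 - (-3232)*(-20*3) = -249 - (-3232)*(-10*6) = -249 - (-3232)*(-60) = -249 - 202*960 = -249 - 193920 = -194169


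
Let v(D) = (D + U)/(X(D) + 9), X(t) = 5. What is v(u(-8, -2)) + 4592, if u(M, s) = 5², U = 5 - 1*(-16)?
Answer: 32167/7 ≈ 4595.3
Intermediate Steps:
U = 21 (U = 5 + 16 = 21)
u(M, s) = 25
v(D) = 3/2 + D/14 (v(D) = (D + 21)/(5 + 9) = (21 + D)/14 = (21 + D)*(1/14) = 3/2 + D/14)
v(u(-8, -2)) + 4592 = (3/2 + (1/14)*25) + 4592 = (3/2 + 25/14) + 4592 = 23/7 + 4592 = 32167/7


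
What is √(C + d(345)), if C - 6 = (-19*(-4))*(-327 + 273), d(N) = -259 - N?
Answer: I*√4702 ≈ 68.571*I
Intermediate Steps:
C = -4098 (C = 6 + (-19*(-4))*(-327 + 273) = 6 + 76*(-54) = 6 - 4104 = -4098)
√(C + d(345)) = √(-4098 + (-259 - 1*345)) = √(-4098 + (-259 - 345)) = √(-4098 - 604) = √(-4702) = I*√4702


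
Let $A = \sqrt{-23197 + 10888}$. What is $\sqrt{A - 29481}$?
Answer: $\sqrt{-29481 + i \sqrt{12309}} \approx 0.3231 + 171.7 i$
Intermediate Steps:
$A = i \sqrt{12309}$ ($A = \sqrt{-12309} = i \sqrt{12309} \approx 110.95 i$)
$\sqrt{A - 29481} = \sqrt{i \sqrt{12309} - 29481} = \sqrt{-29481 + i \sqrt{12309}}$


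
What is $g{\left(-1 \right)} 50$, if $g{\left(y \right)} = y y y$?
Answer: $-50$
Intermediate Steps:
$g{\left(y \right)} = y^{3}$ ($g{\left(y \right)} = y^{2} y = y^{3}$)
$g{\left(-1 \right)} 50 = \left(-1\right)^{3} \cdot 50 = \left(-1\right) 50 = -50$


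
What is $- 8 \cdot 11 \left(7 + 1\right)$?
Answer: $-704$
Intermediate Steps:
$- 8 \cdot 11 \left(7 + 1\right) = - 8 \cdot 11 \cdot 8 = \left(-8\right) 88 = -704$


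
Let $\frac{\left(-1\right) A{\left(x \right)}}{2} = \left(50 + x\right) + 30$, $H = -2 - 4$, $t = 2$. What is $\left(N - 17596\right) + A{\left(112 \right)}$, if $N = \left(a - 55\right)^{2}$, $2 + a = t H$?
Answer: $-13219$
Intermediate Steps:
$H = -6$
$a = -14$ ($a = -2 + 2 \left(-6\right) = -2 - 12 = -14$)
$N = 4761$ ($N = \left(-14 - 55\right)^{2} = \left(-69\right)^{2} = 4761$)
$A{\left(x \right)} = -160 - 2 x$ ($A{\left(x \right)} = - 2 \left(\left(50 + x\right) + 30\right) = - 2 \left(80 + x\right) = -160 - 2 x$)
$\left(N - 17596\right) + A{\left(112 \right)} = \left(4761 - 17596\right) - 384 = -12835 - 384 = -13219$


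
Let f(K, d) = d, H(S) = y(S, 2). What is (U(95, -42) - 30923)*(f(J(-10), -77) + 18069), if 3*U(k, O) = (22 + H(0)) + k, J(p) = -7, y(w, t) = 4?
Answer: -1666922816/3 ≈ -5.5564e+8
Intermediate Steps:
H(S) = 4
U(k, O) = 26/3 + k/3 (U(k, O) = ((22 + 4) + k)/3 = (26 + k)/3 = 26/3 + k/3)
(U(95, -42) - 30923)*(f(J(-10), -77) + 18069) = ((26/3 + (⅓)*95) - 30923)*(-77 + 18069) = ((26/3 + 95/3) - 30923)*17992 = (121/3 - 30923)*17992 = -92648/3*17992 = -1666922816/3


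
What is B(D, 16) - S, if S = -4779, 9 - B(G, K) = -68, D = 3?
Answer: 4856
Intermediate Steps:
B(G, K) = 77 (B(G, K) = 9 - 1*(-68) = 9 + 68 = 77)
B(D, 16) - S = 77 - 1*(-4779) = 77 + 4779 = 4856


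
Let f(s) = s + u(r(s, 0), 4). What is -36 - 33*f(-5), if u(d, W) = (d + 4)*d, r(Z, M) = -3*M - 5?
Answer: -36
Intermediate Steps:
r(Z, M) = -5 - 3*M
u(d, W) = d*(4 + d) (u(d, W) = (4 + d)*d = d*(4 + d))
f(s) = 5 + s (f(s) = s + (-5 - 3*0)*(4 + (-5 - 3*0)) = s + (-5 + 0)*(4 + (-5 + 0)) = s - 5*(4 - 5) = s - 5*(-1) = s + 5 = 5 + s)
-36 - 33*f(-5) = -36 - 33*(5 - 5) = -36 - 33*0 = -36 + 0 = -36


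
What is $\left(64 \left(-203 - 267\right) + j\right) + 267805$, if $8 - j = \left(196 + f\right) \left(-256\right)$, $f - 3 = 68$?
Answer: $306085$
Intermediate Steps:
$f = 71$ ($f = 3 + 68 = 71$)
$j = 68360$ ($j = 8 - \left(196 + 71\right) \left(-256\right) = 8 - 267 \left(-256\right) = 8 - -68352 = 8 + 68352 = 68360$)
$\left(64 \left(-203 - 267\right) + j\right) + 267805 = \left(64 \left(-203 - 267\right) + 68360\right) + 267805 = \left(64 \left(-470\right) + 68360\right) + 267805 = \left(-30080 + 68360\right) + 267805 = 38280 + 267805 = 306085$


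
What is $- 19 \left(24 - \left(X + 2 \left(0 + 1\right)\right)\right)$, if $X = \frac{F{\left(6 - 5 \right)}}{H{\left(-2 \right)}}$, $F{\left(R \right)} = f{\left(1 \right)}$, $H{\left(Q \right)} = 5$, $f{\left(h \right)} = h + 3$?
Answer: $- \frac{2014}{5} \approx -402.8$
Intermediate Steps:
$f{\left(h \right)} = 3 + h$
$F{\left(R \right)} = 4$ ($F{\left(R \right)} = 3 + 1 = 4$)
$X = \frac{4}{5} \approx 0.8$
$- 19 \left(24 - \left(X + 2 \left(0 + 1\right)\right)\right) = - 19 \left(24 - \left(\frac{4}{5} + 2 \left(0 + 1\right)\right)\right) = - 19 \left(24 - \frac{14}{5}\right) = \left(-19\right) \frac{106}{5} = - \frac{2014}{5}$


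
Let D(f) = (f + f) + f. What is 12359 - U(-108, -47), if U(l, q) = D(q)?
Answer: 12500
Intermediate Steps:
D(f) = 3*f (D(f) = 2*f + f = 3*f)
U(l, q) = 3*q
12359 - U(-108, -47) = 12359 - 3*(-47) = 12359 - 1*(-141) = 12359 + 141 = 12500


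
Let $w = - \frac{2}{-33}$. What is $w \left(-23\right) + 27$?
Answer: $\frac{845}{33} \approx 25.606$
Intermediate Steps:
$w = \frac{2}{33}$ ($w = \left(-2\right) \left(- \frac{1}{33}\right) = \frac{2}{33} \approx 0.060606$)
$w \left(-23\right) + 27 = \frac{2}{33} \left(-23\right) + 27 = - \frac{46}{33} + 27 = \frac{845}{33}$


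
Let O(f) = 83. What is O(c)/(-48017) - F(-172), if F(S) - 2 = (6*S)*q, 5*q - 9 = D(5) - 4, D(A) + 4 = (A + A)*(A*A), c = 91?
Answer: 12437458959/240085 ≈ 51804.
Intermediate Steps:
D(A) = -4 + 2*A³ (D(A) = -4 + (A + A)*(A*A) = -4 + (2*A)*A² = -4 + 2*A³)
q = 251/5 (q = 9/5 + ((-4 + 2*5³) - 4)/5 = 9/5 + ((-4 + 2*125) - 4)/5 = 9/5 + ((-4 + 250) - 4)/5 = 9/5 + (246 - 4)/5 = 9/5 + (⅕)*242 = 9/5 + 242/5 = 251/5 ≈ 50.200)
F(S) = 2 + 1506*S/5 (F(S) = 2 + (6*S)*(251/5) = 2 + 1506*S/5)
O(c)/(-48017) - F(-172) = 83/(-48017) - (2 + (1506/5)*(-172)) = 83*(-1/48017) - (2 - 259032/5) = -83/48017 - 1*(-259022/5) = -83/48017 + 259022/5 = 12437458959/240085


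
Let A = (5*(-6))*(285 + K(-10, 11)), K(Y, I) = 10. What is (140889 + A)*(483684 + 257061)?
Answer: 97807229055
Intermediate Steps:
A = -8850 (A = (5*(-6))*(285 + 10) = -30*295 = -8850)
(140889 + A)*(483684 + 257061) = (140889 - 8850)*(483684 + 257061) = 132039*740745 = 97807229055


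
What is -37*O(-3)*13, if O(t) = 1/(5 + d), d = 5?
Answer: -481/10 ≈ -48.100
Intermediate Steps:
O(t) = ⅒ (O(t) = 1/(5 + 5) = 1/10 = ⅒)
-37*O(-3)*13 = -37*⅒*13 = -37/10*13 = -481/10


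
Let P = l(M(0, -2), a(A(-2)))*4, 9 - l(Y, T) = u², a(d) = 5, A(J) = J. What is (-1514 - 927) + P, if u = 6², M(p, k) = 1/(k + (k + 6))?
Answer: -7589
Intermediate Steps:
M(p, k) = 1/(6 + 2*k) (M(p, k) = 1/(k + (6 + k)) = 1/(6 + 2*k))
u = 36
l(Y, T) = -1287 (l(Y, T) = 9 - 1*36² = 9 - 1*1296 = 9 - 1296 = -1287)
P = -5148 (P = -1287*4 = -5148)
(-1514 - 927) + P = (-1514 - 927) - 5148 = -2441 - 5148 = -7589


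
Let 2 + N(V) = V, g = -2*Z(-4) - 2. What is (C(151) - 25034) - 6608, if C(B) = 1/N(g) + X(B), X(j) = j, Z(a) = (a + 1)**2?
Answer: -692803/22 ≈ -31491.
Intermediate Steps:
Z(a) = (1 + a)**2
g = -20 (g = -2*(1 - 4)**2 - 2 = -2*(-3)**2 - 2 = -2*9 - 2 = -18 - 2 = -20)
N(V) = -2 + V
C(B) = -1/22 + B (C(B) = 1/(-2 - 20) + B = 1/(-22) + B = -1/22 + B)
(C(151) - 25034) - 6608 = ((-1/22 + 151) - 25034) - 6608 = (3321/22 - 25034) - 6608 = -547427/22 - 6608 = -692803/22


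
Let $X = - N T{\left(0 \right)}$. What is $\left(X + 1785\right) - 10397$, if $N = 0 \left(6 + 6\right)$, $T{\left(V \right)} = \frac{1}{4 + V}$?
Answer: $-8612$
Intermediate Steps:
$N = 0$ ($N = 0 \cdot 12 = 0$)
$X = 0$ ($X = \frac{\left(-1\right) 0}{4 + 0} = \frac{0}{4} = 0 \cdot \frac{1}{4} = 0$)
$\left(X + 1785\right) - 10397 = \left(0 + 1785\right) - 10397 = 1785 - 10397 = -8612$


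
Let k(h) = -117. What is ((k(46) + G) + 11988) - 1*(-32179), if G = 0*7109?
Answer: 44050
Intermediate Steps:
G = 0
((k(46) + G) + 11988) - 1*(-32179) = ((-117 + 0) + 11988) - 1*(-32179) = (-117 + 11988) + 32179 = 11871 + 32179 = 44050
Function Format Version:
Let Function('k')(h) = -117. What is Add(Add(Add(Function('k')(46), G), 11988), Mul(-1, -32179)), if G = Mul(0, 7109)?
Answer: 44050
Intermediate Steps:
G = 0
Add(Add(Add(Function('k')(46), G), 11988), Mul(-1, -32179)) = Add(Add(Add(-117, 0), 11988), Mul(-1, -32179)) = Add(Add(-117, 11988), 32179) = Add(11871, 32179) = 44050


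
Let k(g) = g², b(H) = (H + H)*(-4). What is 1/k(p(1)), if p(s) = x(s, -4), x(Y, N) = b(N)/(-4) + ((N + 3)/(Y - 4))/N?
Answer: 144/9409 ≈ 0.015304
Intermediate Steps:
b(H) = -8*H (b(H) = (2*H)*(-4) = -8*H)
x(Y, N) = 2*N + (3 + N)/(N*(-4 + Y)) (x(Y, N) = -8*N/(-4) + ((N + 3)/(Y - 4))/N = -8*N*(-¼) + ((3 + N)/(-4 + Y))/N = 2*N + ((3 + N)/(-4 + Y))/N = 2*N + (3 + N)/(N*(-4 + Y)))
p(s) = -(-129 + 32*s)/(4*(-4 + s)) (p(s) = (3 - 4 - 8*(-4)² + 2*s*(-4)²)/((-4)*(-4 + s)) = -(3 - 4 - 8*16 + 2*s*16)/(4*(-4 + s)) = -(3 - 4 - 128 + 32*s)/(4*(-4 + s)) = -(-129 + 32*s)/(4*(-4 + s)))
1/k(p(1)) = 1/(((129 - 32*1)/(4*(-4 + 1)))²) = 1/(((¼)*(129 - 32)/(-3))²) = 1/(((¼)*(-⅓)*97)²) = 1/((-97/12)²) = 1/(9409/144) = 144/9409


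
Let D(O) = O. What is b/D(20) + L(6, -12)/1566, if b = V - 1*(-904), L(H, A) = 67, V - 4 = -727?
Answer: 142393/15660 ≈ 9.0928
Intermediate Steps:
V = -723 (V = 4 - 727 = -723)
b = 181 (b = -723 - 1*(-904) = -723 + 904 = 181)
b/D(20) + L(6, -12)/1566 = 181/20 + 67/1566 = 142393/15660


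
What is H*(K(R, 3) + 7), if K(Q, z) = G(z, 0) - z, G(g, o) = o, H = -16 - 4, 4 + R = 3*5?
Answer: -80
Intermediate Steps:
R = 11 (R = -4 + 3*5 = -4 + 15 = 11)
H = -20
K(Q, z) = -z (K(Q, z) = 0 - z = -z)
H*(K(R, 3) + 7) = -20*(-1*3 + 7) = -20*(-3 + 7) = -20*4 = -80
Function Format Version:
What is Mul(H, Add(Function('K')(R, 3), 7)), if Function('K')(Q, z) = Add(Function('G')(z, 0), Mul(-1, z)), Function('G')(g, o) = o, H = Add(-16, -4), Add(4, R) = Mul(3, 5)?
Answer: -80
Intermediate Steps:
R = 11 (R = Add(-4, Mul(3, 5)) = Add(-4, 15) = 11)
H = -20
Function('K')(Q, z) = Mul(-1, z) (Function('K')(Q, z) = Add(0, Mul(-1, z)) = Mul(-1, z))
Mul(H, Add(Function('K')(R, 3), 7)) = Mul(-20, Add(Mul(-1, 3), 7)) = Mul(-20, Add(-3, 7)) = Mul(-20, 4) = -80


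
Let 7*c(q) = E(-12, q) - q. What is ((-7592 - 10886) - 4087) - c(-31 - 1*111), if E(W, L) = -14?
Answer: -158083/7 ≈ -22583.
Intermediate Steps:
c(q) = -2 - q/7 (c(q) = (-14 - q)/7 = -2 - q/7)
((-7592 - 10886) - 4087) - c(-31 - 1*111) = ((-7592 - 10886) - 4087) - (-2 - (-31 - 1*111)/7) = (-18478 - 4087) - (-2 - (-31 - 111)/7) = -22565 - (-2 - ⅐*(-142)) = -22565 - (-2 + 142/7) = -22565 - 1*128/7 = -22565 - 128/7 = -158083/7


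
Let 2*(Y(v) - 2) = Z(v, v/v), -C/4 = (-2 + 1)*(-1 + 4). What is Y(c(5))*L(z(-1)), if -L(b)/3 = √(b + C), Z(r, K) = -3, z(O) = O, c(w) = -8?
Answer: -3*√11/2 ≈ -4.9749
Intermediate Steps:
C = 12 (C = -4*(-2 + 1)*(-1 + 4) = -(-4)*3 = -4*(-3) = 12)
Y(v) = ½ (Y(v) = 2 + (½)*(-3) = 2 - 3/2 = ½)
L(b) = -3*√(12 + b) (L(b) = -3*√(b + 12) = -3*√(12 + b))
Y(c(5))*L(z(-1)) = (-3*√(12 - 1))/2 = (-3*√11)/2 = -3*√11/2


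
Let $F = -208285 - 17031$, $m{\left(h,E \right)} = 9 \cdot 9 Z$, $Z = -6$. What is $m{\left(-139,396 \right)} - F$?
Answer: $224830$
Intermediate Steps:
$m{\left(h,E \right)} = -486$ ($m{\left(h,E \right)} = 9 \cdot 9 \left(-6\right) = 81 \left(-6\right) = -486$)
$F = -225316$ ($F = -208285 - 17031 = -225316$)
$m{\left(-139,396 \right)} - F = -486 - -225316 = -486 + 225316 = 224830$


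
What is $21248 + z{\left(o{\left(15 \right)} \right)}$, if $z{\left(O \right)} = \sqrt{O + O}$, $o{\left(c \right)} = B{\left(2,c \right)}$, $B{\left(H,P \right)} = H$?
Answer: $21250$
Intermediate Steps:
$o{\left(c \right)} = 2$
$z{\left(O \right)} = \sqrt{2} \sqrt{O}$ ($z{\left(O \right)} = \sqrt{2 O} = \sqrt{2} \sqrt{O}$)
$21248 + z{\left(o{\left(15 \right)} \right)} = 21248 + \sqrt{2} \sqrt{2} = 21248 + 2 = 21250$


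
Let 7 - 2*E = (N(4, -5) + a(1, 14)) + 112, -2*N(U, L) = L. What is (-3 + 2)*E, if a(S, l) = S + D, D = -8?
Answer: 201/4 ≈ 50.250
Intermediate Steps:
N(U, L) = -L/2
a(S, l) = -8 + S (a(S, l) = S - 8 = -8 + S)
E = -201/4 (E = 7/2 - ((-½*(-5) + (-8 + 1)) + 112)/2 = 7/2 - ((5/2 - 7) + 112)/2 = 7/2 - (-9/2 + 112)/2 = 7/2 - ½*215/2 = 7/2 - 215/4 = -201/4 ≈ -50.250)
(-3 + 2)*E = (-3 + 2)*(-201/4) = -1*(-201/4) = 201/4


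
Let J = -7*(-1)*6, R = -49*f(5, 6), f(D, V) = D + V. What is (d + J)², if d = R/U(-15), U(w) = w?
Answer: 1366561/225 ≈ 6073.6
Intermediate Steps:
R = -539 (R = -49*(5 + 6) = -49*11 = -539)
J = 42 (J = 7*6 = 42)
d = 539/15 (d = -539/(-15) = -539*(-1/15) = 539/15 ≈ 35.933)
(d + J)² = (539/15 + 42)² = (1169/15)² = 1366561/225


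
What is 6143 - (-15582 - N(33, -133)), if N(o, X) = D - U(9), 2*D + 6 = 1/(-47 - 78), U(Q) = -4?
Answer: 5431499/250 ≈ 21726.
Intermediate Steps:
D = -751/250 (D = -3 + 1/(2*(-47 - 78)) = -3 + (1/2)/(-125) = -3 + (1/2)*(-1/125) = -3 - 1/250 = -751/250 ≈ -3.0040)
N(o, X) = 249/250 (N(o, X) = -751/250 - 1*(-4) = -751/250 + 4 = 249/250)
6143 - (-15582 - N(33, -133)) = 6143 - (-15582 - 1*249/250) = 6143 - (-15582 - 249/250) = 6143 - 1*(-3895749/250) = 6143 + 3895749/250 = 5431499/250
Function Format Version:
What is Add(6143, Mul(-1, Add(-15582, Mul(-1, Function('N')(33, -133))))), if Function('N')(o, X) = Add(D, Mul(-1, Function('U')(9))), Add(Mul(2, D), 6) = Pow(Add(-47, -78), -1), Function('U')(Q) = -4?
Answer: Rational(5431499, 250) ≈ 21726.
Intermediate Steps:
D = Rational(-751, 250) (D = Add(-3, Mul(Rational(1, 2), Pow(Add(-47, -78), -1))) = Add(-3, Mul(Rational(1, 2), Pow(-125, -1))) = Add(-3, Mul(Rational(1, 2), Rational(-1, 125))) = Add(-3, Rational(-1, 250)) = Rational(-751, 250) ≈ -3.0040)
Function('N')(o, X) = Rational(249, 250) (Function('N')(o, X) = Add(Rational(-751, 250), Mul(-1, -4)) = Add(Rational(-751, 250), 4) = Rational(249, 250))
Add(6143, Mul(-1, Add(-15582, Mul(-1, Function('N')(33, -133))))) = Add(6143, Mul(-1, Add(-15582, Mul(-1, Rational(249, 250))))) = Add(6143, Mul(-1, Add(-15582, Rational(-249, 250)))) = Add(6143, Mul(-1, Rational(-3895749, 250))) = Add(6143, Rational(3895749, 250)) = Rational(5431499, 250)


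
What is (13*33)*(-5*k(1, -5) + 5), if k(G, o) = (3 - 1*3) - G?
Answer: 4290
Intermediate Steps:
k(G, o) = -G (k(G, o) = (3 - 3) - G = 0 - G = -G)
(13*33)*(-5*k(1, -5) + 5) = (13*33)*(-(-5) + 5) = 429*(-5*(-1) + 5) = 429*(5 + 5) = 429*10 = 4290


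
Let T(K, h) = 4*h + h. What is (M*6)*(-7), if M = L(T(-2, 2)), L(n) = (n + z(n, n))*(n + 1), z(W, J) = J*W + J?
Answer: -55440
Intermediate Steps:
z(W, J) = J + J*W
T(K, h) = 5*h
L(n) = (1 + n)*(n + n*(1 + n)) (L(n) = (n + n*(1 + n))*(n + 1) = (n + n*(1 + n))*(1 + n) = (1 + n)*(n + n*(1 + n)))
M = 1320 (M = (5*2)*(2 + (5*2)**2 + 3*(5*2)) = 10*(2 + 10**2 + 3*10) = 10*(2 + 100 + 30) = 10*132 = 1320)
(M*6)*(-7) = (1320*6)*(-7) = 7920*(-7) = -55440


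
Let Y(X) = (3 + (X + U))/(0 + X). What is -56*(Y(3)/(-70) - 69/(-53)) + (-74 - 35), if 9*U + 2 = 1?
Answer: -1290299/7155 ≈ -180.34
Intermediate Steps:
U = -⅑ (U = -2/9 + (⅑)*1 = -2/9 + ⅑ = -⅑ ≈ -0.11111)
Y(X) = (26/9 + X)/X (Y(X) = (3 + (X - ⅑))/(0 + X) = (3 + (-⅑ + X))/X = (26/9 + X)/X)
-56*(Y(3)/(-70) - 69/(-53)) + (-74 - 35) = -56*(((26/9 + 3)/3)/(-70) - 69/(-53)) + (-74 - 35) = -56*(((⅓)*(53/9))*(-1/70) - 69*(-1/53)) - 109 = -56*((53/27)*(-1/70) + 69/53) - 109 = -56*(-53/1890 + 69/53) - 109 = -56*127601/100170 - 109 = -510404/7155 - 109 = -1290299/7155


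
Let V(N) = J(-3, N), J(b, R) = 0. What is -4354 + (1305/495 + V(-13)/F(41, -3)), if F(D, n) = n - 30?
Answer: -47865/11 ≈ -4351.4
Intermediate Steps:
V(N) = 0
F(D, n) = -30 + n
-4354 + (1305/495 + V(-13)/F(41, -3)) = -4354 + (1305/495 + 0/(-30 - 3)) = -4354 + (1305*(1/495) + 0/(-33)) = -4354 + (29/11 + 0*(-1/33)) = -4354 + (29/11 + 0) = -4354 + 29/11 = -47865/11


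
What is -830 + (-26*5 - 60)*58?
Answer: -11850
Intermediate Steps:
-830 + (-26*5 - 60)*58 = -830 + (-130 - 60)*58 = -830 - 190*58 = -830 - 11020 = -11850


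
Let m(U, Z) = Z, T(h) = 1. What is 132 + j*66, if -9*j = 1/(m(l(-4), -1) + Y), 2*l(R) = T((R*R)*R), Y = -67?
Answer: 13475/102 ≈ 132.11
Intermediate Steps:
l(R) = ½ (l(R) = (½)*1 = ½)
j = 1/612 (j = -1/(9*(-1 - 67)) = -⅑/(-68) = -⅑*(-1/68) = 1/612 ≈ 0.0016340)
132 + j*66 = 132 + (1/612)*66 = 132 + 11/102 = 13475/102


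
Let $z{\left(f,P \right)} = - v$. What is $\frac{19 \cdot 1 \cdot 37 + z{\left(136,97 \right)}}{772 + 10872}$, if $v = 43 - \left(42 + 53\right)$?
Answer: $\frac{755}{11644} \approx 0.06484$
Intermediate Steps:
$v = -52$ ($v = 43 - 95 = -52$)
$z{\left(f,P \right)} = 52$ ($z{\left(f,P \right)} = \left(-1\right) \left(-52\right) = 52$)
$\frac{19 \cdot 1 \cdot 37 + z{\left(136,97 \right)}}{772 + 10872} = \frac{19 \cdot 1 \cdot 37 + 52}{772 + 10872} = \frac{19 \cdot 37 + 52}{11644} = \left(703 + 52\right) \frac{1}{11644} = 755 \cdot \frac{1}{11644} = \frac{755}{11644}$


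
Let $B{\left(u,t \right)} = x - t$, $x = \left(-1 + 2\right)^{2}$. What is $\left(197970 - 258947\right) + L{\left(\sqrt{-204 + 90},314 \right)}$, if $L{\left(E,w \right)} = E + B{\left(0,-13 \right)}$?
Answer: $-60963 + i \sqrt{114} \approx -60963.0 + 10.677 i$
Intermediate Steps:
$x = 1$ ($x = 1^{2} = 1$)
$B{\left(u,t \right)} = 1 - t$
$L{\left(E,w \right)} = 14 + E$ ($L{\left(E,w \right)} = E + \left(1 - -13\right) = E + \left(1 + 13\right) = E + 14 = 14 + E$)
$\left(197970 - 258947\right) + L{\left(\sqrt{-204 + 90},314 \right)} = \left(197970 - 258947\right) + \left(14 + \sqrt{-204 + 90}\right) = -60977 + \left(14 + \sqrt{-114}\right) = -60977 + \left(14 + i \sqrt{114}\right) = -60963 + i \sqrt{114}$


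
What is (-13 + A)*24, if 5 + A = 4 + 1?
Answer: -312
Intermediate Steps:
A = 0 (A = -5 + (4 + 1) = -5 + 5 = 0)
(-13 + A)*24 = (-13 + 0)*24 = -13*24 = -312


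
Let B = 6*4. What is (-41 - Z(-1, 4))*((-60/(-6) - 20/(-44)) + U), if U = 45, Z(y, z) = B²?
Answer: -376370/11 ≈ -34215.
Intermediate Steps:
B = 24
Z(y, z) = 576 (Z(y, z) = 24² = 576)
(-41 - Z(-1, 4))*((-60/(-6) - 20/(-44)) + U) = (-41 - 1*576)*((-60/(-6) - 20/(-44)) + 45) = (-41 - 576)*((-60*(-⅙) - 20*(-1/44)) + 45) = -617*((10 + 5/11) + 45) = -617*(115/11 + 45) = -617*610/11 = -376370/11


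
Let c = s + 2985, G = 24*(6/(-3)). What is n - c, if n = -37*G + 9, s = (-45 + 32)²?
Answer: -1369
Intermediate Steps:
s = 169 (s = (-13)² = 169)
G = -48 (G = 24*(6*(-⅓)) = 24*(-2) = -48)
c = 3154 (c = 169 + 2985 = 3154)
n = 1785 (n = -37*(-48) + 9 = 1776 + 9 = 1785)
n - c = 1785 - 1*3154 = 1785 - 3154 = -1369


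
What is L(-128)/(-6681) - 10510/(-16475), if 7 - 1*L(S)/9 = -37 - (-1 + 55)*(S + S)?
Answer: 140896454/7337965 ≈ 19.201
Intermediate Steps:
L(S) = 396 + 972*S (L(S) = 63 - 9*(-37 - (-1 + 55)*(S + S)) = 63 - 9*(-37 - 54*2*S) = 63 - 9*(-37 - 108*S) = 63 + (333 + 972*S) = 396 + 972*S)
L(-128)/(-6681) - 10510/(-16475) = (396 + 972*(-128))/(-6681) - 10510/(-16475) = (396 - 124416)*(-1/6681) - 10510*(-1/16475) = -124020*(-1/6681) + 2102/3295 = 41340/2227 + 2102/3295 = 140896454/7337965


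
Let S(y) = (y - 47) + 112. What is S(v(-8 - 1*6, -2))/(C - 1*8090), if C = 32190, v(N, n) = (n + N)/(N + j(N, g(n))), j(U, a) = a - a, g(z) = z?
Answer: 463/168700 ≈ 0.0027445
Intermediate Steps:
j(U, a) = 0
v(N, n) = (N + n)/N (v(N, n) = (n + N)/(N + 0) = (N + n)/N)
S(y) = 65 + y (S(y) = (-47 + y) + 112 = 65 + y)
S(v(-8 - 1*6, -2))/(C - 1*8090) = (65 + ((-8 - 1*6) - 2)/(-8 - 1*6))/(32190 - 1*8090) = (65 + ((-8 - 6) - 2)/(-8 - 6))/(32190 - 8090) = (65 + (-14 - 2)/(-14))/24100 = (65 - 1/14*(-16))*(1/24100) = (65 + 8/7)*(1/24100) = (463/7)*(1/24100) = 463/168700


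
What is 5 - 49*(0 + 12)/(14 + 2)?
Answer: -127/4 ≈ -31.750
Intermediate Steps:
5 - 49*(0 + 12)/(14 + 2) = 5 - 588/16 = 5 - 49*¾ = 5 - 147/4 = -127/4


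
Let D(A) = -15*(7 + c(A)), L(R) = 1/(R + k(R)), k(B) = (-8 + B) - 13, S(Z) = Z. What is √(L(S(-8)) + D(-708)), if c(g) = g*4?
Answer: √58011338/37 ≈ 205.85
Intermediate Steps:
c(g) = 4*g
k(B) = -21 + B
L(R) = 1/(-21 + 2*R) (L(R) = 1/(R + (-21 + R)) = 1/(-21 + 2*R))
D(A) = -105 - 60*A (D(A) = -15*(7 + 4*A) = -105 - 60*A)
√(L(S(-8)) + D(-708)) = √(1/(-21 + 2*(-8)) + (-105 - 60*(-708))) = √(1/(-21 - 16) + (-105 + 42480)) = √(1/(-37) + 42375) = √(-1/37 + 42375) = √(1567874/37) = √58011338/37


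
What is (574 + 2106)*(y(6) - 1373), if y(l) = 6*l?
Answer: -3583160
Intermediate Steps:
(574 + 2106)*(y(6) - 1373) = (574 + 2106)*(6*6 - 1373) = 2680*(36 - 1373) = 2680*(-1337) = -3583160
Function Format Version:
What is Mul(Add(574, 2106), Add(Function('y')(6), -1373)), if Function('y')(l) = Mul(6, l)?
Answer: -3583160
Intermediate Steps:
Mul(Add(574, 2106), Add(Function('y')(6), -1373)) = Mul(Add(574, 2106), Add(Mul(6, 6), -1373)) = Mul(2680, Add(36, -1373)) = Mul(2680, -1337) = -3583160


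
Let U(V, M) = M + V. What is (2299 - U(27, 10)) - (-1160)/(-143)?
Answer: 322306/143 ≈ 2253.9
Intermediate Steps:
(2299 - U(27, 10)) - (-1160)/(-143) = (2299 - (10 + 27)) - (-1160)/(-143) = (2299 - 1*37) - (-1160)*(-1)/143 = (2299 - 37) - 1*1160/143 = 2262 - 1160/143 = 322306/143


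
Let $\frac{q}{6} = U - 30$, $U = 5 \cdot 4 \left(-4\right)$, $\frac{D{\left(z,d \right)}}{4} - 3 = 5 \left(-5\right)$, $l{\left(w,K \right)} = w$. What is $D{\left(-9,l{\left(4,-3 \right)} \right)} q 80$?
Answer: $4646400$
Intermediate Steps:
$D{\left(z,d \right)} = -88$ ($D{\left(z,d \right)} = 12 + 4 \cdot 5 \left(-5\right) = 12 + 4 \left(-25\right) = 12 - 100 = -88$)
$U = -80$ ($U = 20 \left(-4\right) = -80$)
$q = -660$ ($q = 6 \left(-80 - 30\right) = 6 \left(-110\right) = -660$)
$D{\left(-9,l{\left(4,-3 \right)} \right)} q 80 = \left(-88\right) \left(-660\right) 80 = 58080 \cdot 80 = 4646400$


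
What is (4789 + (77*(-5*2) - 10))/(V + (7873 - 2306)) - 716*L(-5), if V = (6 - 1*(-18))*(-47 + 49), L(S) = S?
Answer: 20105709/5615 ≈ 3580.7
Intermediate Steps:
V = 48 (V = (6 + 18)*2 = 24*2 = 48)
(4789 + (77*(-5*2) - 10))/(V + (7873 - 2306)) - 716*L(-5) = (4789 + (77*(-5*2) - 10))/(48 + (7873 - 2306)) - 716*(-5) = (4789 + (77*(-10) - 10))/(48 + 5567) - 1*(-3580) = (4789 + (-770 - 10))/5615 + 3580 = (4789 - 780)*(1/5615) + 3580 = 4009*(1/5615) + 3580 = 4009/5615 + 3580 = 20105709/5615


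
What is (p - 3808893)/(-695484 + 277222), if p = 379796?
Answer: 3429097/418262 ≈ 8.1984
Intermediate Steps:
(p - 3808893)/(-695484 + 277222) = (379796 - 3808893)/(-695484 + 277222) = -3429097/(-418262) = -3429097*(-1/418262) = 3429097/418262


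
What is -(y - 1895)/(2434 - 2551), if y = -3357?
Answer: -404/9 ≈ -44.889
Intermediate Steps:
-(y - 1895)/(2434 - 2551) = -(-3357 - 1895)/(2434 - 2551) = -(-5252)/(-117) = -(-5252)*(-1)/117 = -1*404/9 = -404/9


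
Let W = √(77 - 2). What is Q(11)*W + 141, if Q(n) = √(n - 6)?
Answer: 141 + 5*√15 ≈ 160.36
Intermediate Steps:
Q(n) = √(-6 + n)
W = 5*√3 (W = √75 = 5*√3 ≈ 8.6602)
Q(11)*W + 141 = √(-6 + 11)*(5*√3) + 141 = √5*(5*√3) + 141 = 5*√15 + 141 = 141 + 5*√15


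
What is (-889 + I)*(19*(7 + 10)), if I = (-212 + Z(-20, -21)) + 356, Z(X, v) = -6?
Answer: -242573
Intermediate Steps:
I = 138 (I = (-212 - 6) + 356 = -218 + 356 = 138)
(-889 + I)*(19*(7 + 10)) = (-889 + 138)*(19*(7 + 10)) = -14269*17 = -751*323 = -242573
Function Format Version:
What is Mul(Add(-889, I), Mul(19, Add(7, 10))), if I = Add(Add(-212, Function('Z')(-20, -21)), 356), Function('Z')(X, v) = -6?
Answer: -242573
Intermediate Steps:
I = 138 (I = Add(Add(-212, -6), 356) = Add(-218, 356) = 138)
Mul(Add(-889, I), Mul(19, Add(7, 10))) = Mul(Add(-889, 138), Mul(19, Add(7, 10))) = Mul(-751, Mul(19, 17)) = Mul(-751, 323) = -242573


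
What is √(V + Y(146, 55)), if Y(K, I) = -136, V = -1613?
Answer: I*√1749 ≈ 41.821*I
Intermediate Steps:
√(V + Y(146, 55)) = √(-1613 - 136) = √(-1749) = I*√1749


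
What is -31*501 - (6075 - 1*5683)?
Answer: -15923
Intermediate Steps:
-31*501 - (6075 - 1*5683) = -15531 - (6075 - 5683) = -15531 - 1*392 = -15531 - 392 = -15923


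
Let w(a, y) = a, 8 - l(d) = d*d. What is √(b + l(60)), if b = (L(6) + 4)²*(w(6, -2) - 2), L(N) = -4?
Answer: 2*I*√898 ≈ 59.933*I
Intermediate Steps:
l(d) = 8 - d² (l(d) = 8 - d*d = 8 - d²)
b = 0 (b = (-4 + 4)²*(6 - 2) = 0²*4 = 0*4 = 0)
√(b + l(60)) = √(0 + (8 - 1*60²)) = √(0 + (8 - 1*3600)) = √(0 + (8 - 3600)) = √(0 - 3592) = √(-3592) = 2*I*√898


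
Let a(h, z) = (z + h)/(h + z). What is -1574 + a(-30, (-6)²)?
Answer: -1573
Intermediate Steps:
a(h, z) = 1 (a(h, z) = (h + z)/(h + z) = 1)
-1574 + a(-30, (-6)²) = -1574 + 1 = -1573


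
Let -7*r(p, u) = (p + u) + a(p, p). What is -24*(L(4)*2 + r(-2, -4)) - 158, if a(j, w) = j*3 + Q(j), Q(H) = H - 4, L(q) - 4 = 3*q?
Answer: -6914/7 ≈ -987.71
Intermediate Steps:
L(q) = 4 + 3*q
Q(H) = -4 + H
a(j, w) = -4 + 4*j (a(j, w) = j*3 + (-4 + j) = 3*j + (-4 + j) = -4 + 4*j)
r(p, u) = 4/7 - 5*p/7 - u/7 (r(p, u) = -((p + u) + (-4 + 4*p))/7 = -(-4 + u + 5*p)/7 = 4/7 - 5*p/7 - u/7)
-24*(L(4)*2 + r(-2, -4)) - 158 = -24*((4 + 3*4)*2 + (4/7 - 5/7*(-2) - ⅐*(-4))) - 158 = -24*((4 + 12)*2 + (4/7 + 10/7 + 4/7)) - 158 = -24*(16*2 + 18/7) - 158 = -24*(32 + 18/7) - 158 = -24*242/7 - 158 = -5808/7 - 158 = -6914/7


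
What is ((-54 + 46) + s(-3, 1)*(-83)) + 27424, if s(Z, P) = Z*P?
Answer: 27665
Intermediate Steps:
s(Z, P) = P*Z
((-54 + 46) + s(-3, 1)*(-83)) + 27424 = ((-54 + 46) + (1*(-3))*(-83)) + 27424 = (-8 - 3*(-83)) + 27424 = (-8 + 249) + 27424 = 241 + 27424 = 27665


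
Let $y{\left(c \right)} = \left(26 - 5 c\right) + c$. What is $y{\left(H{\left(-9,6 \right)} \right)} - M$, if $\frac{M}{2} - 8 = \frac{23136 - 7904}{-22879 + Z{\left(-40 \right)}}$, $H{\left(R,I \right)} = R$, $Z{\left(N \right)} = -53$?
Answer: $\frac{38762}{819} \approx 47.328$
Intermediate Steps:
$M = \frac{12016}{819}$ ($M = 16 + 2 \frac{23136 - 7904}{-22879 - 53} = 16 + 2 \frac{15232}{-22932} = 16 + 2 \cdot 15232 \left(- \frac{1}{22932}\right) = 16 + 2 \left(- \frac{544}{819}\right) = 16 - \frac{1088}{819} = \frac{12016}{819} \approx 14.672$)
$y{\left(c \right)} = 26 - 4 c$
$y{\left(H{\left(-9,6 \right)} \right)} - M = \left(26 - -36\right) - \frac{12016}{819} = \left(26 + 36\right) - \frac{12016}{819} = 62 - \frac{12016}{819} = \frac{38762}{819}$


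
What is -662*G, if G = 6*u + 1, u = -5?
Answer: 19198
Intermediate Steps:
G = -29 (G = 6*(-5) + 1 = -30 + 1 = -29)
-662*G = -662*(-29) = 19198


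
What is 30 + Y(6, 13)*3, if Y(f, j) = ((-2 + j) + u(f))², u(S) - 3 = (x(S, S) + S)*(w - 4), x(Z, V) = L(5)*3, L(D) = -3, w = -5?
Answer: 5073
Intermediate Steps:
x(Z, V) = -9 (x(Z, V) = -3*3 = -9)
u(S) = 84 - 9*S (u(S) = 3 + (-9 + S)*(-5 - 4) = 3 + (-9 + S)*(-9) = 3 + (81 - 9*S) = 84 - 9*S)
Y(f, j) = (82 + j - 9*f)² (Y(f, j) = ((-2 + j) + (84 - 9*f))² = (82 + j - 9*f)²)
30 + Y(6, 13)*3 = 30 + (82 + 13 - 9*6)²*3 = 30 + (82 + 13 - 54)²*3 = 30 + 41²*3 = 30 + 1681*3 = 30 + 5043 = 5073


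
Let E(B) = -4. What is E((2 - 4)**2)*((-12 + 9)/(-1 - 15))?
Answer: -3/4 ≈ -0.75000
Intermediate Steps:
E((2 - 4)**2)*((-12 + 9)/(-1 - 15)) = -4*(-12 + 9)/(-1 - 15) = -(-12)/(-16) = -(-12)*(-1)/16 = -4*3/16 = -3/4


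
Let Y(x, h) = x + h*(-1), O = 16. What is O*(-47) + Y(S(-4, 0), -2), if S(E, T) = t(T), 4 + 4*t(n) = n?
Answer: -751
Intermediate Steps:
t(n) = -1 + n/4
S(E, T) = -1 + T/4
Y(x, h) = x - h
O*(-47) + Y(S(-4, 0), -2) = 16*(-47) + ((-1 + (¼)*0) - 1*(-2)) = -752 + ((-1 + 0) + 2) = -752 + (-1 + 2) = -752 + 1 = -751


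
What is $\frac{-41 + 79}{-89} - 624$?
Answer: $- \frac{55574}{89} \approx -624.43$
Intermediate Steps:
$\frac{-41 + 79}{-89} - 624 = 38 \left(- \frac{1}{89}\right) - 624 = - \frac{38}{89} - 624 = - \frac{55574}{89}$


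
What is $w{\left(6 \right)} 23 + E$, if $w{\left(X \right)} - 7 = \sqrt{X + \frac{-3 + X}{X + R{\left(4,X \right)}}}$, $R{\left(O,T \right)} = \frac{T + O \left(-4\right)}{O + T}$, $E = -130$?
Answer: $31 + \frac{23 \sqrt{165}}{5} \approx 90.088$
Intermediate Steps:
$R{\left(O,T \right)} = \frac{T - 4 O}{O + T}$
$w{\left(X \right)} = 7 + \sqrt{X + \frac{-3 + X}{X + \frac{-16 + X}{4 + X}}}$ ($w{\left(X \right)} = 7 + \sqrt{X + \frac{-3 + X}{X + \frac{X - 16}{4 + X}}} = 7 + \sqrt{X + \frac{-3 + X}{X + \frac{-16 + X}{4 + X}}}$)
$w{\left(6 \right)} 23 + E = \left(7 + \sqrt{\frac{-12 + 6^{3} - 90 + 6 \cdot 6^{2}}{-16 + 6^{2} + 5 \cdot 6}}\right) 23 - 130 = \left(7 + \sqrt{\frac{-12 + 216 - 90 + 6 \cdot 36}{-16 + 36 + 30}}\right) 23 - 130 = \left(7 + \sqrt{\frac{-12 + 216 - 90 + 216}{50}}\right) 23 - 130 = \left(7 + \sqrt{\frac{1}{50} \cdot 330}\right) 23 - 130 = \left(7 + \sqrt{\frac{33}{5}}\right) 23 - 130 = \left(7 + \frac{\sqrt{165}}{5}\right) 23 - 130 = \left(161 + \frac{23 \sqrt{165}}{5}\right) - 130 = 31 + \frac{23 \sqrt{165}}{5}$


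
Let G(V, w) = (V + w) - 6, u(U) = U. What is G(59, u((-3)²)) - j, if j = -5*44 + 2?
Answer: 280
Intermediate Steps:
j = -218 (j = -220 + 2 = -218)
G(V, w) = -6 + V + w
G(59, u((-3)²)) - j = (-6 + 59 + (-3)²) - 1*(-218) = (-6 + 59 + 9) + 218 = 62 + 218 = 280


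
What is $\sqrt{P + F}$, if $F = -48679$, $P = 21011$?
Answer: $2 i \sqrt{6917} \approx 166.34 i$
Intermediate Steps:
$\sqrt{P + F} = \sqrt{21011 - 48679} = \sqrt{-27668} = 2 i \sqrt{6917}$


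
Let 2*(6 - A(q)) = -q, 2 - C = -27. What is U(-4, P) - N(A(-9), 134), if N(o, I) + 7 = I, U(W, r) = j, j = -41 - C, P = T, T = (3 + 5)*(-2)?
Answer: -197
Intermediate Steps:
C = 29 (C = 2 - 1*(-27) = 2 + 27 = 29)
T = -16 (T = 8*(-2) = -16)
P = -16
A(q) = 6 + q/2 (A(q) = 6 - (-1)*q/2 = 6 + q/2)
j = -70 (j = -41 - 1*29 = -41 - 29 = -70)
U(W, r) = -70
N(o, I) = -7 + I
U(-4, P) - N(A(-9), 134) = -70 - (-7 + 134) = -70 - 1*127 = -70 - 127 = -197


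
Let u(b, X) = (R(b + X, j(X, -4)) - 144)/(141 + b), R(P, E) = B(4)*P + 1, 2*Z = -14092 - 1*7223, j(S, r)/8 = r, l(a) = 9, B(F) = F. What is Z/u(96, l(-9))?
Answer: -5051655/554 ≈ -9118.5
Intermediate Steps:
j(S, r) = 8*r
Z = -21315/2 (Z = (-14092 - 1*7223)/2 = (-14092 - 7223)/2 = (½)*(-21315) = -21315/2 ≈ -10658.)
R(P, E) = 1 + 4*P (R(P, E) = 4*P + 1 = 1 + 4*P)
u(b, X) = (-143 + 4*X + 4*b)/(141 + b) (u(b, X) = ((1 + 4*(b + X)) - 144)/(141 + b) = ((1 + 4*(X + b)) - 144)/(141 + b) = ((1 + (4*X + 4*b)) - 144)/(141 + b) = ((1 + 4*X + 4*b) - 144)/(141 + b) = (-143 + 4*X + 4*b)/(141 + b))
Z/u(96, l(-9)) = -21315*(141 + 96)/(-143 + 4*9 + 4*96)/2 = -21315*237/(-143 + 36 + 384)/2 = -21315/(2*((1/237)*277)) = -21315/(2*277/237) = -21315/2*237/277 = -5051655/554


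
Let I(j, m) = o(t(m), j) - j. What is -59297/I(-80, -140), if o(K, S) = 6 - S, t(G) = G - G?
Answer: -59297/166 ≈ -357.21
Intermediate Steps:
t(G) = 0
I(j, m) = 6 - 2*j (I(j, m) = (6 - j) - j = 6 - 2*j)
-59297/I(-80, -140) = -59297/(6 - 2*(-80)) = -59297/(6 + 160) = -59297/166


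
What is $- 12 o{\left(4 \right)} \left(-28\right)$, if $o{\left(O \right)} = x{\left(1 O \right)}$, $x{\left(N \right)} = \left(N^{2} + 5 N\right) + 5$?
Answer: $13776$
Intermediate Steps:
$x{\left(N \right)} = 5 + N^{2} + 5 N$
$o{\left(O \right)} = 5 + O^{2} + 5 O$ ($o{\left(O \right)} = 5 + \left(1 O\right)^{2} + 5 \cdot 1 O = 5 + O^{2} + 5 O$)
$- 12 o{\left(4 \right)} \left(-28\right) = - 12 \left(5 + 4^{2} + 5 \cdot 4\right) \left(-28\right) = - 12 \left(5 + 16 + 20\right) \left(-28\right) = \left(-12\right) 41 \left(-28\right) = \left(-492\right) \left(-28\right) = 13776$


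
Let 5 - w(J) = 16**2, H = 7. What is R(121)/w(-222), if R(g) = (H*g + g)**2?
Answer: -937024/251 ≈ -3733.2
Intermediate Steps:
w(J) = -251 (w(J) = 5 - 1*16**2 = 5 - 1*256 = 5 - 256 = -251)
R(g) = 64*g**2 (R(g) = (7*g + g)**2 = (8*g)**2 = 64*g**2)
R(121)/w(-222) = (64*121**2)/(-251) = (64*14641)*(-1/251) = 937024*(-1/251) = -937024/251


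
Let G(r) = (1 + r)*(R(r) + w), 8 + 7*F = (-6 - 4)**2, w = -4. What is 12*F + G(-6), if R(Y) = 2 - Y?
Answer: 964/7 ≈ 137.71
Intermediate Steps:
F = 92/7 (F = -8/7 + (-6 - 4)**2/7 = -8/7 + (1/7)*(-10)**2 = -8/7 + (1/7)*100 = -8/7 + 100/7 = 92/7 ≈ 13.143)
G(r) = (1 + r)*(-2 - r) (G(r) = (1 + r)*((2 - r) - 4) = (1 + r)*(-2 - r))
12*F + G(-6) = 12*(92/7) + (-2 - 1*(-6)**2 - 3*(-6)) = 1104/7 + (-2 - 1*36 + 18) = 1104/7 + (-2 - 36 + 18) = 1104/7 - 20 = 964/7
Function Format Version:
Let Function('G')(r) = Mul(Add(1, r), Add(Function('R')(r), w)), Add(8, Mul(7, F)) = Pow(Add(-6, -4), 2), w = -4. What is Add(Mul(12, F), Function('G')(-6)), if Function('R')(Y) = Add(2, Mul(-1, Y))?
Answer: Rational(964, 7) ≈ 137.71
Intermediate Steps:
F = Rational(92, 7) (F = Add(Rational(-8, 7), Mul(Rational(1, 7), Pow(Add(-6, -4), 2))) = Add(Rational(-8, 7), Mul(Rational(1, 7), Pow(-10, 2))) = Add(Rational(-8, 7), Mul(Rational(1, 7), 100)) = Add(Rational(-8, 7), Rational(100, 7)) = Rational(92, 7) ≈ 13.143)
Function('G')(r) = Mul(Add(1, r), Add(-2, Mul(-1, r))) (Function('G')(r) = Mul(Add(1, r), Add(Add(2, Mul(-1, r)), -4)) = Mul(Add(1, r), Add(-2, Mul(-1, r))))
Add(Mul(12, F), Function('G')(-6)) = Add(Mul(12, Rational(92, 7)), Add(-2, Mul(-1, Pow(-6, 2)), Mul(-3, -6))) = Add(Rational(1104, 7), Add(-2, Mul(-1, 36), 18)) = Add(Rational(1104, 7), Add(-2, -36, 18)) = Add(Rational(1104, 7), -20) = Rational(964, 7)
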